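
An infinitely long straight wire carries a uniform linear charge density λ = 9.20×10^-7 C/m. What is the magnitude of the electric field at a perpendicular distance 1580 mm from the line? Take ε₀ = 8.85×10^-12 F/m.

Coaxial Gaussian cylinder, radius r = 1580 mm, length L.
Q_enc = λL, so λ_enc = 9.20×10^-7 C/m.
Applying ∮E·dA = Q_enc/ε₀ with the end caps contributing no flux:
E = |λ_enc|/(2πε₀r) = (9.20e-7)/(2π·8.85×10^-12·1.58) = 1.05×10^4 N/C.

|E| ≈ 1.05e4 N/C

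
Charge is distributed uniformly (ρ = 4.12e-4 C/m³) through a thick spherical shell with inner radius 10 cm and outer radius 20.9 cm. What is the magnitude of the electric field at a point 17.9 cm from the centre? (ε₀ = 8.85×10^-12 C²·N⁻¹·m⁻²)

|E| ≈ 2.29×10^6 N/C

Take a concentric spherical Gaussian surface of radius r = 17.9 cm (within the shell material, 10 cm < r < 20.9 cm).
Enclosed charge is the volume from a to r: Q_enc = (4π/3)ρ(r³ − a³) = 8.172×10^-6 C.
Gauss's law: E·4πr² = Q_enc/ε₀.
E = |Q_enc|/(4πε₀r²) = (8.172×10^-6)/(4π·8.85×10^-12·(0.179)²) = 2.29e6 N/C.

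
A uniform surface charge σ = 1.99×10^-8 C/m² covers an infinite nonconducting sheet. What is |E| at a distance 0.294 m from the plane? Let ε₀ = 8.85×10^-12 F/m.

Choose a cylindrical pillbox piercing the sheet, end faces (area A) parallel to it.
Only the two end caps contribute flux: Φ = 2EA. With Q_enc = σA, Gauss's law gives E = |σ|/(2ε₀).
E = |σ|/(2ε₀) = (1.99e-8)/(2·8.85×10^-12) = 1.12e3 N/C.

E = 1.12×10^3 V/m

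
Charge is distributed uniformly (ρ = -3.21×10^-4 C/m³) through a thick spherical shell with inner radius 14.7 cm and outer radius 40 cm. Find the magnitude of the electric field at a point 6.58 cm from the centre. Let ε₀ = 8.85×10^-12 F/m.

By spherical symmetry E is radial; choose a Gaussian sphere of radius r = 6.58 cm (r < 14.7 cm, inside the empty cavity).
No charge is enclosed, so by Gauss's law E·4πr² = 0 ⇒ E = 0.

E = 0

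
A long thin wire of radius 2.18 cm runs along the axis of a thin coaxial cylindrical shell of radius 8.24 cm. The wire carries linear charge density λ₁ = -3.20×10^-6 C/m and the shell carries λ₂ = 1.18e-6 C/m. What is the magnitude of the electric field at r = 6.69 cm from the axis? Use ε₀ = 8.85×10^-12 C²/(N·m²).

|E| ≈ 8.60e5 V/m

Choose a coaxial cylinder of radius r = 6.69 cm (arbitrary length L) as the Gaussian surface (between the conductors, 2.18 cm < r < 8.24 cm).
Only the inner wire is enclosed; the outer shell contributes nothing inside itself. λ_enc = λ₁ = -3.20e-6 C/m.
Gauss's law: E·2πrL = λ_enc L/ε₀.
E = |λ_enc|/(2πε₀r) = (3.20×10^-6)/(2π·8.85×10^-12·0.0669) = 8.60×10^5 N/C.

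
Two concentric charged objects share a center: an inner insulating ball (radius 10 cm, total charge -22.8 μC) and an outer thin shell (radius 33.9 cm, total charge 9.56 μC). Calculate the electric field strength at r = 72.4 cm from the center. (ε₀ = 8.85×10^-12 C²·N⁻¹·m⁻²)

Take a concentric spherical Gaussian surface of radius r = 72.4 cm (r > 33.9 cm, enclosing both).
Q_enc = (-22.8 μC) + (9.56 μC) = -1.324e-5 C.
Applying ∮E·dA = Q_enc/ε₀ with Φ = E(4πr²):
E = |Q_enc|/(4πε₀r²) = (1.324×10^-5)/(4π·8.85×10^-12·(0.724)²) = 2.27×10^5 N/C.

|E| ≈ 2.27×10^5 N/C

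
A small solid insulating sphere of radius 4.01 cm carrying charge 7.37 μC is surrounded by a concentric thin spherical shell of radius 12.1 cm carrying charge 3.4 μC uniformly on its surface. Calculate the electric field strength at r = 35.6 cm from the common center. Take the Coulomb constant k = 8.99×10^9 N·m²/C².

E ≈ 7.64e5 V/m

Symmetry ⇒ E = E(r) r̂. Gaussian sphere of radius r = 35.6 cm (r > 12.1 cm, enclosing both).
Q_enc = (7.37 μC) + (3.4 μC) = 1.077e-5 C.
Since E is radial and uniform over the Gaussian sphere, Φ = E·4πr² = Q_enc/ε₀.
E = k|Q_enc|/r² = (8.99×10^9)(1.077e-5)/(0.356)² = 7.64e5 N/C.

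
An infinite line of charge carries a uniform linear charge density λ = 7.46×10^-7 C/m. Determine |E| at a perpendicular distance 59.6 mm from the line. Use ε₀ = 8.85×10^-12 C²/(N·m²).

Take a coaxial cylindrical Gaussian surface of radius r = 59.6 mm and length L.
Q_enc = λL, so λ_enc = 7.46×10^-7 C/m.
By Gauss's law (flux through the curved wall only), E·2πrL = λ_enc L/ε₀.
E = |λ_enc|/(2πε₀r) = (7.46×10^-7)/(2π·8.85×10^-12·0.0596) = 2.25×10^5 N/C.

E = 2.25×10^5 N/C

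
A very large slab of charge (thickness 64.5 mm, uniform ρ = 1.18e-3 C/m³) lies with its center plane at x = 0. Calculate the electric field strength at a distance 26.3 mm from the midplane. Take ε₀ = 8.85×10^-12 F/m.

|E| ≈ 3.51e6 N/C

By symmetry E is perpendicular to the slab. A Gaussian pillbox from −26.3 mm to +26.3 mm (face area A) lies entirely within the slab.
Q_enc = ρ·(2x)·A and flux = 2EA, so 2EA = 2ρxA/ε₀ ⇒ E = |ρ|x/ε₀.
E = (1.18×10^-3)(0.0263)/(8.85×10^-12) = 3.51e6 N/C.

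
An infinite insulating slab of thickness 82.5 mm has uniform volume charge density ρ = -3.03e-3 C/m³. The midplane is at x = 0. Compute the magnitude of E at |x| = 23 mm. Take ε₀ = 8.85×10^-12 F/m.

By symmetry E is perpendicular to the slab. A Gaussian pillbox from −23 mm to +23 mm (face area A) lies entirely within the slab.
Q_enc = ρ·(2x)·A and flux = 2EA, so 2EA = 2ρxA/ε₀ ⇒ E = |ρ|x/ε₀.
E = (3.03e-3)(0.023)/(8.85×10^-12) = 7.87×10^6 N/C.

E = 7.87×10^6 N/C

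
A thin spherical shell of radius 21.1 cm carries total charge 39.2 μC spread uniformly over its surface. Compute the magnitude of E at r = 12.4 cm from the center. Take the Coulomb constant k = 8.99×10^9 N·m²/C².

E = 0 (no enclosed charge)

By spherical symmetry E is radial; choose a Gaussian sphere of radius r = 12.4 cm (inside the shell, r < 21.1 cm).
All the charge is outside the Gaussian surface: Q_enc = 0, hence E = 0 everywhere inside the shell.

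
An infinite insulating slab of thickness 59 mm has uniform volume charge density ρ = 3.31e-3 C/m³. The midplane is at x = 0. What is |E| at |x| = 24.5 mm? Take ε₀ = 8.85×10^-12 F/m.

By symmetry E is perpendicular to the slab. A Gaussian pillbox from −24.5 mm to +24.5 mm (face area A) lies entirely within the slab.
Q_enc = ρ·(2x)·A and flux = 2EA, so 2EA = 2ρxA/ε₀ ⇒ E = |ρ|x/ε₀.
E = (3.31×10^-3)(0.0245)/(8.85×10^-12) = 9.16e6 N/C.

|E| = 9.16×10^6 N/C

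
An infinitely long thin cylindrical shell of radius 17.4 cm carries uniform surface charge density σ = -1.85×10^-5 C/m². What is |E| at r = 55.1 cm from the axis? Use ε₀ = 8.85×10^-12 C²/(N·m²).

Choose a coaxial cylinder of radius r = 55.1 cm (arbitrary length L) as the Gaussian surface (r > 17.4 cm).
The whole shell is enclosed: λ_enc = σ·2πR = (-1.85e-5)·2π·(0.174) = -2.023×10^-5 C/m.
By Gauss's law (flux through the curved wall only), E·2πrL = λ_enc L/ε₀.
E = |λ_enc|/(2πε₀r) = (2.023×10^-5)/(2π·8.85×10^-12·0.551) = 6.60×10^5 N/C.

E = 6.60×10^5 N/C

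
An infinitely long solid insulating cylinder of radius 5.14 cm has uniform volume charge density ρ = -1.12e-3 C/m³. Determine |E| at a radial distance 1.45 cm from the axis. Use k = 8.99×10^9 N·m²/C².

Coaxial Gaussian cylinder, radius r = 1.45 cm, length L (r < R).
Charge inside radius r per length L is ρ·πr²·L, so λ_enc = ρπr² = -7.398×10^-7 C/m.
Gauss's law: E·2πrL = λ_enc L/ε₀.
E = 2k|λ_enc|/r = 2(8.99×10^9)(7.398×10^-7)/(0.0145) = 9.17×10^5 N/C.

|E| ≈ 9.17e5 N/C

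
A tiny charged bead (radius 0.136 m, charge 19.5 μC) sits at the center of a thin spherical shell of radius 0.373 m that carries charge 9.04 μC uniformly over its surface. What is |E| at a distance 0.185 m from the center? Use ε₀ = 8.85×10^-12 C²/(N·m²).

By spherical symmetry E is radial; choose a Gaussian sphere of radius r = 0.185 m (between the bodies, 0.136 m < r < 0.373 m).
Only the inner charge is enclosed; the outer shell contributes nothing inside itself. Q_enc = 19.5 μC = 1.95×10^-5 C.
Gauss's law: E·4πr² = Q_enc/ε₀.
E = |Q_enc|/(4πε₀r²) = (1.95×10^-5)/(4π·8.85×10^-12·(0.185)²) = 5.12×10^6 N/C.

|E| = 5.12×10^6 N/C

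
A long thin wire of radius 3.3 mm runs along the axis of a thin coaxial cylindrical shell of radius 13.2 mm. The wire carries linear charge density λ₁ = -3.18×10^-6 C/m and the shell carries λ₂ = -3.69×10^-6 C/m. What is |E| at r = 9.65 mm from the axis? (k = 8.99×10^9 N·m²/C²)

Choose a coaxial cylinder of radius r = 9.65 mm (arbitrary length L) as the Gaussian surface (between the conductors, 3.3 mm < r < 13.2 mm).
The shell at 13.2 mm lies outside the Gaussian surface, so λ_enc = λ₁ = -3.18×10^-6 C/m.
Since E is radial and uniform over the curved surface, Φ = E·2πrL = Q_enc/ε₀ = λ_enc L/ε₀.
E = 2k|λ_enc|/r = 2(8.99×10^9)(3.18×10^-6)/(0.00965) = 5.93×10^6 N/C.

|E| = 5.93×10^6 V/m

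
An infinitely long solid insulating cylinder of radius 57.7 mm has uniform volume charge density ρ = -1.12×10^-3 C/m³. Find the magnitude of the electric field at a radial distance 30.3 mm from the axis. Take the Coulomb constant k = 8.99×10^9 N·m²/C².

1.92×10^6 N/C

Coaxial Gaussian cylinder, radius r = 30.3 mm, length L (r < R).
Charge inside radius r per length L is ρ·πr²·L, so λ_enc = ρπr² = -3.23×10^-6 C/m.
Gauss's law: E·2πrL = λ_enc L/ε₀.
E = 2k|λ_enc|/r = 2(8.99×10^9)(3.23e-6)/(0.0303) = 1.92e6 N/C.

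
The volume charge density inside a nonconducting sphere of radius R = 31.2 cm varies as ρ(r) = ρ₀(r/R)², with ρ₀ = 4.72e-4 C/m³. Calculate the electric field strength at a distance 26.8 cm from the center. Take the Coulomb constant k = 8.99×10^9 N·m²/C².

|E| ≈ 2.11e6 N/C

Symmetry ⇒ E = E(r) r̂. Gaussian sphere of radius r = 26.8 cm (r < R).
Q_enc = ∫₀^r ρ(r')·4πr'² dr' = (4πρ₀/R²) ∫₀^r r'^4 dr' = 4πρ₀ r^5/(5·R²) = 1.685×10^-5 C.
Since E is radial and uniform over the Gaussian sphere, Φ = E·4πr² = Q_enc/ε₀.
E = k|Q_enc|/r² = (8.99×10^9)(1.685×10^-5)/(0.268)² = 2.11×10^6 N/C.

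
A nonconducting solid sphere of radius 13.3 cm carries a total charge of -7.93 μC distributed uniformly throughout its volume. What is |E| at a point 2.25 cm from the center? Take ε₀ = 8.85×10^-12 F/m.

Take a concentric spherical Gaussian surface of radius r = 2.25 cm (r < R).
Only the charge within r is enclosed: Q_enc = Q·(r/R)³ = (-7.93 μC)·(2.25 cm/13.3 cm)³ = -3.839e-8 C.
By Gauss's law, ∮E·dA = E·4πr² = Q_enc/ε₀.
E = |Q_enc|/(4πε₀r²) = (3.839×10^-8)/(4π·8.85×10^-12·(0.0225)²) = 6.82×10^5 N/C.

E = 6.82×10^5 V/m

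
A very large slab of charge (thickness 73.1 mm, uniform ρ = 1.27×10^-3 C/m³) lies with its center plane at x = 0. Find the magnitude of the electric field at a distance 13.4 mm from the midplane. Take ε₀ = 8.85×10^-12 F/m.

By symmetry E is perpendicular to the slab. A Gaussian pillbox from −13.4 mm to +13.4 mm (face area A) lies entirely within the slab.
Q_enc = ρ·(2x)·A and flux = 2EA, so 2EA = 2ρxA/ε₀ ⇒ E = |ρ|x/ε₀.
E = (1.27e-3)(0.0134)/(8.85×10^-12) = 1.92e6 N/C.

|E| = 1.92×10^6 N/C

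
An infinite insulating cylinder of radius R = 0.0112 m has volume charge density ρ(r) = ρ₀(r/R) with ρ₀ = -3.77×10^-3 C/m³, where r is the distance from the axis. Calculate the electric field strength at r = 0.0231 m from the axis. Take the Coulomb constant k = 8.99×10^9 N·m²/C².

|E| ≈ 7.71e5 N/C

Take a coaxial cylindrical Gaussian surface of radius r = 0.0231 m and length L (r > R, full charge per length enclosed).
λ_enc = 2π ∫₀^R ρ₀(r'/R)^1 r' dr' = 2πρ₀R²/3 = -9.905×10^-7 C/m.
Since E is radial and uniform over the curved surface, Φ = E·2πrL = Q_enc/ε₀ = λ_enc L/ε₀.
E = 2k|λ_enc|/r = 2(8.99×10^9)(9.905×10^-7)/(0.0231) = 7.71e5 N/C.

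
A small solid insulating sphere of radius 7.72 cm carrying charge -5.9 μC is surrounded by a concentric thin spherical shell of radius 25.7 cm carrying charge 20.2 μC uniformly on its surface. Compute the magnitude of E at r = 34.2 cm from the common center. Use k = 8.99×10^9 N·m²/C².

1.10e6 N/C

By spherical symmetry E is radial; choose a Gaussian sphere of radius r = 34.2 cm (r > 25.7 cm, enclosing both).
Q_enc = (-5.9 μC) + (20.2 μC) = 1.43×10^-5 C.
By Gauss's law, ∮E·dA = E·4πr² = Q_enc/ε₀.
E = k|Q_enc|/r² = (8.99×10^9)(1.43e-5)/(0.342)² = 1.10×10^6 N/C.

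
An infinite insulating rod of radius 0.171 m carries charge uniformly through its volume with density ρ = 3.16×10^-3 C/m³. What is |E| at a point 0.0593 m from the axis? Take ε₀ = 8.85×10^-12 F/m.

1.06×10^7 N/C

Coaxial Gaussian cylinder, radius r = 0.0593 m, length L (r < R).
Charge inside radius r per length L is ρ·πr²·L, so λ_enc = ρπr² = 3.491×10^-5 C/m.
Applying ∮E·dA = Q_enc/ε₀ with the end caps contributing no flux:
E = |λ_enc|/(2πε₀r) = (3.491e-5)/(2π·8.85×10^-12·0.0593) = 1.06e7 N/C.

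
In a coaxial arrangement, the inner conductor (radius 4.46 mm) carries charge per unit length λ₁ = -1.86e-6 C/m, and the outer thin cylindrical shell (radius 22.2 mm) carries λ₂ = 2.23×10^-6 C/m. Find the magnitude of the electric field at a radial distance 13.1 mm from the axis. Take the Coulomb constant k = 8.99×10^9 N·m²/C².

Coaxial Gaussian cylinder, radius r = 13.1 mm, length L (between the conductors, 4.46 mm < r < 22.2 mm).
Only the inner wire is enclosed; the outer shell contributes nothing inside itself. λ_enc = λ₁ = -1.86×10^-6 C/m.
By Gauss's law (flux through the curved wall only), E·2πrL = λ_enc L/ε₀.
E = 2k|λ_enc|/r = 2(8.99×10^9)(1.86e-6)/(0.0131) = 2.55×10^6 N/C.

E ≈ 2.55e6 N/C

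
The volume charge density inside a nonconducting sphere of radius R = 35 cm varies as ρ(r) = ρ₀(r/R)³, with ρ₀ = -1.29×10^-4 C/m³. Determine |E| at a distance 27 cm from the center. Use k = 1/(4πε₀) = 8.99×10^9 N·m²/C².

Use a concentric Gaussian sphere at r = 27 cm (r < R).
Integrate the density: Q_enc = 4π ∫₀^r ρ₀(r'/R)^3 r'² dr' = 4πρ₀ r^6/(6·R³) = -2.441e-6 C.
By Gauss's law, ∮E·dA = E·4πr² = Q_enc/ε₀.
E = k|Q_enc|/r² = (8.99×10^9)(2.441×10^-6)/(0.27)² = 3.01×10^5 N/C.

|E| ≈ 3.01×10^5 N/C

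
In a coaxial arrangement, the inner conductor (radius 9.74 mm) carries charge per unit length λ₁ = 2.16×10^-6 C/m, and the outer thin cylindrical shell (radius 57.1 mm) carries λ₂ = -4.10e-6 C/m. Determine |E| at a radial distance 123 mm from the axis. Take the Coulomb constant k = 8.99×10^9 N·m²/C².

|E| ≈ 2.84×10^5 V/m

Take a coaxial cylindrical Gaussian surface of radius r = 123 mm and length L (r > 57.1 mm, enclosing both).
λ_enc = λ₁ + λ₂ = (2.16e-6) + (-4.10e-6) = -1.94×10^-6 C/m.
Gauss's law: E·2πrL = λ_enc L/ε₀.
E = 2k|λ_enc|/r = 2(8.99×10^9)(1.94e-6)/(0.123) = 2.84×10^5 N/C.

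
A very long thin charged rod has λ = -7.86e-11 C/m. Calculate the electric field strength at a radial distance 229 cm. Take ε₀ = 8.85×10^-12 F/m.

E ≈ 0.617 N/C

Choose a coaxial cylinder of radius r = 229 cm (arbitrary length L) as the Gaussian surface.
Q_enc = λL, so λ_enc = -7.86×10^-11 C/m.
Gauss's law: E·2πrL = λ_enc L/ε₀.
E = |λ_enc|/(2πε₀r) = (7.86×10^-11)/(2π·8.85×10^-12·2.29) = 0.617 N/C.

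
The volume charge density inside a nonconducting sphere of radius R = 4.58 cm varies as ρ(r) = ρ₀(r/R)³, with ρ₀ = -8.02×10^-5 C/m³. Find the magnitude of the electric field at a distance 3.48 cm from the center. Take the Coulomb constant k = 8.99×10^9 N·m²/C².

E ≈ 2.31×10^4 N/C

Use a concentric Gaussian sphere at r = 3.48 cm (r < R).
Q_enc = ∫₀^r ρ(r')·4πr'² dr' = (4πρ₀/R³) ∫₀^r r'^5 dr' = 4πρ₀ r^6/(6·R³) = -3.105e-9 C.
Gauss's law: E·4πr² = Q_enc/ε₀.
E = k|Q_enc|/r² = (8.99×10^9)(3.105e-9)/(0.0348)² = 2.31×10^4 N/C.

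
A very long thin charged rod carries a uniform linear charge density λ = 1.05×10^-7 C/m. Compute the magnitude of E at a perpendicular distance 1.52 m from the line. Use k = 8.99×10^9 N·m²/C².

|E| = 1.24×10^3 V/m

Coaxial Gaussian cylinder, radius r = 1.52 m, length L.
Q_enc = λL, so λ_enc = 1.05×10^-7 C/m.
Applying ∮E·dA = Q_enc/ε₀ with the end caps contributing no flux:
E = 2k|λ_enc|/r = 2(8.99×10^9)(1.05×10^-7)/(1.52) = 1.24×10^3 N/C.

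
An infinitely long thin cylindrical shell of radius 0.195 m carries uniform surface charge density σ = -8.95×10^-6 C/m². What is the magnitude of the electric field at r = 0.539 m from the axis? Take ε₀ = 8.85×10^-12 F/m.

Coaxial Gaussian cylinder, radius r = 0.539 m, length L (r > 0.195 m).
The whole shell is enclosed: λ_enc = σ·2πR = (-8.95×10^-6)·2π·(0.195) = -1.097×10^-5 C/m.
Applying ∮E·dA = Q_enc/ε₀ with the end caps contributing no flux:
E = |λ_enc|/(2πε₀r) = (1.097e-5)/(2π·8.85×10^-12·0.539) = 3.66e5 N/C.

E ≈ 3.66×10^5 V/m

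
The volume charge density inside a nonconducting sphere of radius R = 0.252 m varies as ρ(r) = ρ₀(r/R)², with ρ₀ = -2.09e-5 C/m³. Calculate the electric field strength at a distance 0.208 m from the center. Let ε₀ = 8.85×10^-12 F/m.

Use a concentric Gaussian sphere at r = 0.208 m (r < R).
Integrate the density: Q_enc = 4π ∫₀^r ρ₀(r'/R)^2 r'² dr' = 4πρ₀ r^5/(5·R²) = -3.22×10^-7 C.
Gauss's law: E·4πr² = Q_enc/ε₀.
E = |Q_enc|/(4πε₀r²) = (3.22e-7)/(4π·8.85×10^-12·(0.208)²) = 6.69×10^4 N/C.

6.69×10^4 N/C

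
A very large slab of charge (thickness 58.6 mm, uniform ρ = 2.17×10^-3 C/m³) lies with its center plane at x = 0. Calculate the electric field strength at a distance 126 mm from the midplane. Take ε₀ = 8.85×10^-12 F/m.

|E| = 7.18×10^6 N/C

The point |x| = 126 mm lies outside the slab (half-thickness 0.0293 m). A symmetric pillbox spanning the full slab encloses Q_enc = ρ·d·A.
Flux = 2EA ⇒ E = |ρ|d/(2ε₀), independent of distance outside.
E = (2.17e-3)(0.0586)/(2·8.85×10^-12) = 7.18×10^6 N/C.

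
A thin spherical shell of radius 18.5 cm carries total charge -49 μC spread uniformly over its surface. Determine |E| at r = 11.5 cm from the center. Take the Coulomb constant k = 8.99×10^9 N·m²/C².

E = 0 (no enclosed charge)

Take a concentric spherical Gaussian surface of radius r = 11.5 cm (inside the shell, r < 18.5 cm).
All the charge is outside the Gaussian surface: Q_enc = 0, hence E = 0 everywhere inside the shell.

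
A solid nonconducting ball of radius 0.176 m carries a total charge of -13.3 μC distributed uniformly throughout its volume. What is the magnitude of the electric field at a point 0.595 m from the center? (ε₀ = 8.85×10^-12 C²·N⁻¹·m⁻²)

Use a concentric Gaussian sphere at r = 0.595 m (r > R, so the entire charge is enclosed).
Q_enc = -13.3 μC = -1.33e-5 C.
Applying ∮E·dA = Q_enc/ε₀ with Φ = E(4πr²):
E = |Q_enc|/(4πε₀r²) = (1.33e-5)/(4π·8.85×10^-12·(0.595)²) = 3.38×10^5 N/C.

E ≈ 3.38×10^5 V/m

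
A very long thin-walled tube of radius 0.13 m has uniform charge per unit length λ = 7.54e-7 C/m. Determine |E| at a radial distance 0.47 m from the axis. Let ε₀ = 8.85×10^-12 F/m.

By cylindrical symmetry E is radial; use a coaxial Gaussian cylinder of radius 0.47 m and length L (r > 0.13 m).
The full line charge is enclosed: λ_enc = 7.54e-7 C/m.
By Gauss's law (flux through the curved wall only), E·2πrL = λ_enc L/ε₀.
E = |λ_enc|/(2πε₀r) = (7.54×10^-7)/(2π·8.85×10^-12·0.47) = 2.89×10^4 N/C.

2.89e4 N/C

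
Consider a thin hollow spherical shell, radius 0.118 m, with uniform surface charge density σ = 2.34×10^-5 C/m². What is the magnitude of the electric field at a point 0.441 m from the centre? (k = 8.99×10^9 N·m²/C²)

Use a concentric Gaussian sphere at r = 0.441 m (r > 0.118 m).
The entire shell is enclosed: Q_enc = σ·4πR² = (2.34×10^-5)·4π·(0.118)² = 4.094×10^-6 C.
By Gauss's law, ∮E·dA = E·4πr² = Q_enc/ε₀.
E = k|Q_enc|/r² = (8.99×10^9)(4.094×10^-6)/(0.441)² = 1.89e5 N/C.

E = 1.89e5 N/C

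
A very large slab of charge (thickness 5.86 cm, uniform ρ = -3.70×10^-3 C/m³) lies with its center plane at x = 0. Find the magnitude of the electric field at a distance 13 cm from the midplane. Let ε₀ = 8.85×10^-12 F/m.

E = 1.22×10^7 N/C

The point |x| = 13 cm lies outside the slab (half-thickness 0.0293 m). A symmetric pillbox spanning the full slab encloses Q_enc = ρ·d·A.
Flux = 2EA ⇒ E = |ρ|d/(2ε₀), independent of distance outside.
E = (3.70e-3)(0.0586)/(2·8.85×10^-12) = 1.22×10^7 N/C.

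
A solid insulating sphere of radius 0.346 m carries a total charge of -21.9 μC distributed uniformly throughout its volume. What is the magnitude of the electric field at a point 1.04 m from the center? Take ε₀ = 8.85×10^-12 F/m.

|E| = 1.82×10^5 V/m

By spherical symmetry E is radial; choose a Gaussian sphere of radius r = 1.04 m (r > R, so the entire charge is enclosed).
Q_enc = -21.9 μC = -2.19×10^-5 C.
Since E is radial and uniform over the Gaussian sphere, Φ = E·4πr² = Q_enc/ε₀.
E = |Q_enc|/(4πε₀r²) = (2.19×10^-5)/(4π·8.85×10^-12·(1.04)²) = 1.82e5 N/C.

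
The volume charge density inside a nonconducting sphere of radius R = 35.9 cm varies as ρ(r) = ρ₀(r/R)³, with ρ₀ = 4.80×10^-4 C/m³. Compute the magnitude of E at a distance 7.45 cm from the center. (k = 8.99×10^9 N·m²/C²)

6.02×10^3 N/C

Use a concentric Gaussian sphere at r = 7.45 cm (r < R).
Q_enc = ∫₀^r ρ(r')·4πr'² dr' = (4πρ₀/R³) ∫₀^r r'^5 dr' = 4πρ₀ r^6/(6·R³) = 3.715×10^-9 C.
Since E is radial and uniform over the Gaussian sphere, Φ = E·4πr² = Q_enc/ε₀.
E = k|Q_enc|/r² = (8.99×10^9)(3.715×10^-9)/(0.0745)² = 6.02×10^3 N/C.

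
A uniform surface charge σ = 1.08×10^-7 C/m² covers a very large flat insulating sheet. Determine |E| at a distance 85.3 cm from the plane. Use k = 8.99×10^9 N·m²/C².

E ≈ 6.10×10^3 V/m

Choose a cylindrical pillbox piercing the sheet, end faces (area A) parallel to it.
Flux Φ = 2EA and Q_enc = σA, so 2EA = σA/ε₀ ⇒ E = |σ|/(2ε₀), independent of distance.
E = 2πk|σ| = 2π(8.99×10^9)(1.08e-7) = 6.10×10^3 N/C.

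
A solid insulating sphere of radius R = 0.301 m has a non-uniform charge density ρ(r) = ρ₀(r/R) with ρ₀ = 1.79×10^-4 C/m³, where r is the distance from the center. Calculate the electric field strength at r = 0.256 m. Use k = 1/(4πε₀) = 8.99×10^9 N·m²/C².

|E| = 1.10×10^6 N/C

Use a concentric Gaussian sphere at r = 0.256 m (r < R).
Q_enc = ∫₀^r ρ(r')·4πr'² dr' = (4πρ₀/R) ∫₀^r r'^3 dr' = 4πρ₀ r^4/(4·R) = 8.024×10^-6 C.
Applying ∮E·dA = Q_enc/ε₀ with Φ = E(4πr²):
E = k|Q_enc|/r² = (8.99×10^9)(8.024e-6)/(0.256)² = 1.10×10^6 N/C.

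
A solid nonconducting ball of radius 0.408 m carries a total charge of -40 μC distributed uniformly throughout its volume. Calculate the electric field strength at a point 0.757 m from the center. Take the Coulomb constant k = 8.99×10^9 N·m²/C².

Use a concentric Gaussian sphere at r = 0.757 m (r > R, so the entire charge is enclosed).
Q_enc = -40 μC = -4.00e-5 C.
Applying ∮E·dA = Q_enc/ε₀ with Φ = E(4πr²):
E = k|Q_enc|/r² = (8.99×10^9)(4.00e-5)/(0.757)² = 6.28×10^5 N/C.

E = 6.28e5 N/C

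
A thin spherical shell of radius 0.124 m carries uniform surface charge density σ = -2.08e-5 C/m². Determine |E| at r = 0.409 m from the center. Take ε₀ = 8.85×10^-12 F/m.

2.16×10^5 V/m

Symmetry ⇒ E = E(r) r̂. Gaussian sphere of radius r = 0.409 m (r > 0.124 m).
The entire shell is enclosed: Q_enc = σ·4πR² = (-2.08×10^-5)·4π·(0.124)² = -4.019×10^-6 C.
Since E is radial and uniform over the Gaussian sphere, Φ = E·4πr² = Q_enc/ε₀.
E = |Q_enc|/(4πε₀r²) = (4.019e-6)/(4π·8.85×10^-12·(0.409)²) = 2.16×10^5 N/C.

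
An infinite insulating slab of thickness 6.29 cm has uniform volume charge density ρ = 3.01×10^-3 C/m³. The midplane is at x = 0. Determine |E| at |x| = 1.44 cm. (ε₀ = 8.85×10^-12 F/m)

E = 4.90×10^6 N/C

By symmetry E is perpendicular to the slab. A Gaussian pillbox from −1.44 cm to +1.44 cm (face area A) lies entirely within the slab.
Q_enc = ρ·(2x)·A and flux = 2EA, so 2EA = 2ρxA/ε₀ ⇒ E = |ρ|x/ε₀.
E = (3.01×10^-3)(0.0144)/(8.85×10^-12) = 4.90e6 N/C.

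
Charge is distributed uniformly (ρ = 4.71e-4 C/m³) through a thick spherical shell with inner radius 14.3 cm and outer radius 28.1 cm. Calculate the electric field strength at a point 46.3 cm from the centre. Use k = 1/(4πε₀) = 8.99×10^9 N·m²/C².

Symmetry ⇒ E = E(r) r̂. Gaussian sphere of radius r = 46.3 cm (r > 28.1 cm, enclosing the whole shell).
Q_enc = ρ·(4π/3)(b³ − a³) = (4.71e-4)·(4π/3)·((0.281)³ − (0.143)³) = 3.801×10^-5 C.
Applying ∮E·dA = Q_enc/ε₀ with Φ = E(4πr²):
E = k|Q_enc|/r² = (8.99×10^9)(3.801e-5)/(0.463)² = 1.59e6 N/C.

|E| = 1.59×10^6 N/C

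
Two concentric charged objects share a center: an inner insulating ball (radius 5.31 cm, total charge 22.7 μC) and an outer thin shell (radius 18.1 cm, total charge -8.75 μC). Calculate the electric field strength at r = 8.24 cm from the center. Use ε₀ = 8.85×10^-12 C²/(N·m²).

3.01×10^7 V/m

Use a concentric Gaussian sphere at r = 8.24 cm (between the bodies, 5.31 cm < r < 18.1 cm).
The shell at 18.1 cm lies outside the Gaussian surface, so Q_enc = 22.7 μC = 2.27×10^-5 C.
Applying ∮E·dA = Q_enc/ε₀ with Φ = E(4πr²):
E = |Q_enc|/(4πε₀r²) = (2.27×10^-5)/(4π·8.85×10^-12·(0.0824)²) = 3.01×10^7 N/C.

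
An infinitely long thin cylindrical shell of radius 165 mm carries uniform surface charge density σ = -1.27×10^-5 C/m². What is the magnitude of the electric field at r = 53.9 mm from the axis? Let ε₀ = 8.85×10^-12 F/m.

E = 0 (no enclosed charge)

Take a coaxial cylindrical Gaussian surface of radius r = 53.9 mm and length L (r < 165 mm, inside the shell).
No charge is enclosed, so Gauss's law gives E·2πrL = 0 ⇒ E = 0.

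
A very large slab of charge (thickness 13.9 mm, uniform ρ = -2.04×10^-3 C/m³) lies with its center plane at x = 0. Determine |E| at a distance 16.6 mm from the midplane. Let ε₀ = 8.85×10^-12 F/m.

1.60e6 V/m

The point |x| = 16.6 mm lies outside the slab (half-thickness 0.00695 m). A symmetric pillbox spanning the full slab encloses Q_enc = ρ·d·A.
Flux = 2EA ⇒ E = |ρ|d/(2ε₀), independent of distance outside.
E = (2.04×10^-3)(0.0139)/(2·8.85×10^-12) = 1.60e6 N/C.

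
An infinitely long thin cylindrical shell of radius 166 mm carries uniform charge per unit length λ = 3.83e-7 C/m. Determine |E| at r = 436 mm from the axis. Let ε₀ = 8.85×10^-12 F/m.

|E| = 1.58×10^4 V/m

Take a coaxial cylindrical Gaussian surface of radius r = 436 mm and length L (r > 166 mm).
The full line charge is enclosed: λ_enc = 3.83×10^-7 C/m.
By Gauss's law (flux through the curved wall only), E·2πrL = λ_enc L/ε₀.
E = |λ_enc|/(2πε₀r) = (3.83e-7)/(2π·8.85×10^-12·0.436) = 1.58e4 N/C.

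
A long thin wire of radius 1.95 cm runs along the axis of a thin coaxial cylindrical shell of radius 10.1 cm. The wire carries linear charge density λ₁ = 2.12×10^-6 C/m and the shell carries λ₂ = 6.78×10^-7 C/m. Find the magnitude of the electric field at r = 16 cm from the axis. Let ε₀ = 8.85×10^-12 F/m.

|E| ≈ 3.14×10^5 V/m

By cylindrical symmetry E is radial; use a coaxial Gaussian cylinder of radius 16 cm and length L (r > 10.1 cm, enclosing both).
λ_enc = λ₁ + λ₂ = (2.12×10^-6) + (6.78e-7) = 2.798e-6 C/m.
Applying ∮E·dA = Q_enc/ε₀ with the end caps contributing no flux:
E = |λ_enc|/(2πε₀r) = (2.798e-6)/(2π·8.85×10^-12·0.16) = 3.14×10^5 N/C.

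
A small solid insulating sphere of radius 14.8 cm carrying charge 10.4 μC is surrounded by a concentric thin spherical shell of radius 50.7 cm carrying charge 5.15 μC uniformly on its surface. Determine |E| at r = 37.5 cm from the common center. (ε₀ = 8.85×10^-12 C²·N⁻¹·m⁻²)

E = 6.65e5 N/C

Use a concentric Gaussian sphere at r = 37.5 cm (between the bodies, 14.8 cm < r < 50.7 cm).
The shell at 50.7 cm lies outside the Gaussian surface, so Q_enc = 10.4 μC = 1.04×10^-5 C.
Gauss's law: E·4πr² = Q_enc/ε₀.
E = |Q_enc|/(4πε₀r²) = (1.04×10^-5)/(4π·8.85×10^-12·(0.375)²) = 6.65e5 N/C.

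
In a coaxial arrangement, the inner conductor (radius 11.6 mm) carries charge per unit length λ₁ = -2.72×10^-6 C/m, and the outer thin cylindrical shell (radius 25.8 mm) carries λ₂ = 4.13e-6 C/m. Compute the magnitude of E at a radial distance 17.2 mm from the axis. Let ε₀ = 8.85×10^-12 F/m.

Coaxial Gaussian cylinder, radius r = 17.2 mm, length L (between the conductors, 11.6 mm < r < 25.8 mm).
The shell at 25.8 mm lies outside the Gaussian surface, so λ_enc = λ₁ = -2.72×10^-6 C/m.
By Gauss's law (flux through the curved wall only), E·2πrL = λ_enc L/ε₀.
E = |λ_enc|/(2πε₀r) = (2.72×10^-6)/(2π·8.85×10^-12·0.0172) = 2.84e6 N/C.

|E| = 2.84×10^6 N/C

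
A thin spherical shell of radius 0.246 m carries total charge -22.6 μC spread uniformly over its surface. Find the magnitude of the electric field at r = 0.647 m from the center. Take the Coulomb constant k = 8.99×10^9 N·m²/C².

By spherical symmetry E is radial; choose a Gaussian sphere of radius r = 0.647 m (r > 0.246 m).
The entire shell is enclosed: Q_enc = -2.26×10^-5 C.
Gauss's law: E·4πr² = Q_enc/ε₀.
E = k|Q_enc|/r² = (8.99×10^9)(2.26×10^-5)/(0.647)² = 4.85×10^5 N/C.

|E| ≈ 4.85×10^5 N/C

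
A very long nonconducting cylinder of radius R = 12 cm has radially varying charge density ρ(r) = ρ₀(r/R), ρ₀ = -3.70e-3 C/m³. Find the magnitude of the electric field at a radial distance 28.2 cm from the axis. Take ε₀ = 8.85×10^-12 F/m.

E ≈ 7.12e6 N/C

Choose a coaxial cylinder of radius r = 28.2 cm (arbitrary length L) as the Gaussian surface (r > R, full charge per length enclosed).
λ_enc = 2π ∫₀^R ρ₀(r'/R)^1 r' dr' = 2πρ₀R²/3 = -1.116×10^-4 C/m.
Since E is radial and uniform over the curved surface, Φ = E·2πrL = Q_enc/ε₀ = λ_enc L/ε₀.
E = |λ_enc|/(2πε₀r) = (1.116×10^-4)/(2π·8.85×10^-12·0.282) = 7.12e6 N/C.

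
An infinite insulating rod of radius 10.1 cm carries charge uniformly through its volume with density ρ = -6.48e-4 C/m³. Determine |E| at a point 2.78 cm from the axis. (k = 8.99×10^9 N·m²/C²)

E ≈ 1.02×10^6 V/m

By cylindrical symmetry E is radial; use a coaxial Gaussian cylinder of radius 2.78 cm and length L (r < R).
Enclosed charge per unit length: λ_enc = ρ·πr² = (-6.48×10^-4)π(0.0278)² = -1.573×10^-6 C/m.
Since E is radial and uniform over the curved surface, Φ = E·2πrL = Q_enc/ε₀ = λ_enc L/ε₀.
E = 2k|λ_enc|/r = 2(8.99×10^9)(1.573×10^-6)/(0.0278) = 1.02×10^6 N/C.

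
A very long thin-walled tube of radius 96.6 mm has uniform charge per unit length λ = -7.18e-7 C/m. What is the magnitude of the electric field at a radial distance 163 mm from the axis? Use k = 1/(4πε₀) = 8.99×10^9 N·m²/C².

By cylindrical symmetry E is radial; use a coaxial Gaussian cylinder of radius 163 mm and length L (r > 96.6 mm).
The full line charge is enclosed: λ_enc = -7.18×10^-7 C/m.
By Gauss's law (flux through the curved wall only), E·2πrL = λ_enc L/ε₀.
E = 2k|λ_enc|/r = 2(8.99×10^9)(7.18×10^-7)/(0.163) = 7.92×10^4 N/C.

E ≈ 7.92e4 V/m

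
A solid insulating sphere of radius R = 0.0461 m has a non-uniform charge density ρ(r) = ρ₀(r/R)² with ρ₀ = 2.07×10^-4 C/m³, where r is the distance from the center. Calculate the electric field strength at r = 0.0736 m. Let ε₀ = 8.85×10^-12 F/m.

Take a concentric spherical Gaussian surface of radius r = 0.0736 m (r > R, all charge enclosed).
Q_enc = 4π ∫₀^R ρ₀(r'/R)^2 r'² dr' = 4πρ₀R³/5 = 5.097e-8 C.
By Gauss's law, ∮E·dA = E·4πr² = Q_enc/ε₀.
E = |Q_enc|/(4πε₀r²) = (5.097×10^-8)/(4π·8.85×10^-12·(0.0736)²) = 8.46e4 N/C.

8.46×10^4 V/m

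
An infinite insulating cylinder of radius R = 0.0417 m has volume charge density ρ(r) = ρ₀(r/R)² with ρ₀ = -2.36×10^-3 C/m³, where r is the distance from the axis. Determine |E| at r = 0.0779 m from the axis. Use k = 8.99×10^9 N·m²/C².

By cylindrical symmetry E is radial; use a coaxial Gaussian cylinder of radius 0.0779 m and length L (r > R, full charge per length enclosed).
λ_enc = 2π ∫₀^R ρ₀(r'/R)^2 r' dr' = 2πρ₀R²/4 = -6.446e-6 C/m.
Since E is radial and uniform over the curved surface, Φ = E·2πrL = Q_enc/ε₀ = λ_enc L/ε₀.
E = 2k|λ_enc|/r = 2(8.99×10^9)(6.446×10^-6)/(0.0779) = 1.49×10^6 N/C.

E ≈ 1.49×10^6 N/C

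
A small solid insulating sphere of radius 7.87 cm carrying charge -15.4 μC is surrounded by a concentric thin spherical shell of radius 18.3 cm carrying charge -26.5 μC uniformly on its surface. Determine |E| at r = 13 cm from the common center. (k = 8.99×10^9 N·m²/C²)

E = 8.19e6 V/m

Symmetry ⇒ E = E(r) r̂. Gaussian sphere of radius r = 13 cm (between the bodies, 7.87 cm < r < 18.3 cm).
The shell at 18.3 cm lies outside the Gaussian surface, so Q_enc = -15.4 μC = -1.54×10^-5 C.
Since E is radial and uniform over the Gaussian sphere, Φ = E·4πr² = Q_enc/ε₀.
E = k|Q_enc|/r² = (8.99×10^9)(1.54e-5)/(0.13)² = 8.19×10^6 N/C.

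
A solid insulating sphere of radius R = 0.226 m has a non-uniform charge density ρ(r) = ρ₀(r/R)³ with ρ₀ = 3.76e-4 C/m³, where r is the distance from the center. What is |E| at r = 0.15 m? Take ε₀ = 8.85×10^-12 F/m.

Use a concentric Gaussian sphere at r = 0.15 m (r < R).
Integrate the density: Q_enc = 4π ∫₀^r ρ₀(r'/R)^3 r'² dr' = 4πρ₀ r^6/(6·R³) = 7.771e-7 C.
Since E is radial and uniform over the Gaussian sphere, Φ = E·4πr² = Q_enc/ε₀.
E = |Q_enc|/(4πε₀r²) = (7.771e-7)/(4π·8.85×10^-12·(0.15)²) = 3.11e5 N/C.

3.11e5 N/C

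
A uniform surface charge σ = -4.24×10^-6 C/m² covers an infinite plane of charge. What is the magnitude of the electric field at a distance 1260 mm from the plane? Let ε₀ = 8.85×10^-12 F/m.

The symmetry is planar: E is normal to the sheet and the same magnitude on both sides. Take a pillbox straddling the sheet with end-cap area A.
Flux Φ = 2EA and Q_enc = σA, so 2EA = σA/ε₀ ⇒ E = |σ|/(2ε₀), independent of distance.
E = |σ|/(2ε₀) = (4.24×10^-6)/(2·8.85×10^-12) = 2.40×10^5 N/C.

|E| ≈ 2.40×10^5 N/C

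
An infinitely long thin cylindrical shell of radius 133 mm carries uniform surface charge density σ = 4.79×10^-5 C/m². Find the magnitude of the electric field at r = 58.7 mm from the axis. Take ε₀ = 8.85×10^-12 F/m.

|E| = 0 N/C

Take a coaxial cylindrical Gaussian surface of radius r = 58.7 mm and length L (r < 133 mm, inside the shell).
All the surface charge lies outside this cylinder: Q_enc = 0, hence E = 0.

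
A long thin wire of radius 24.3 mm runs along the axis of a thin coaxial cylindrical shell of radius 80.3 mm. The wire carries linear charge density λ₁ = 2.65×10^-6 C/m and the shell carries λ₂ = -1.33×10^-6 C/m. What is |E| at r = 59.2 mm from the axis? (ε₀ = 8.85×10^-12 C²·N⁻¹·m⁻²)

Coaxial Gaussian cylinder, radius r = 59.2 mm, length L (between the conductors, 24.3 mm < r < 80.3 mm).
Only the inner wire is enclosed; the outer shell contributes nothing inside itself. λ_enc = λ₁ = 2.65×10^-6 C/m.
Applying ∮E·dA = Q_enc/ε₀ with the end caps contributing no flux:
E = |λ_enc|/(2πε₀r) = (2.65×10^-6)/(2π·8.85×10^-12·0.0592) = 8.05×10^5 N/C.

|E| = 8.05e5 V/m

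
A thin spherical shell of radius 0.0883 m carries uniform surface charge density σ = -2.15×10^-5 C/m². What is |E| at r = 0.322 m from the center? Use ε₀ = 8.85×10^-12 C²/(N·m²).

Take a concentric spherical Gaussian surface of radius r = 0.322 m (r > 0.0883 m).
The entire shell is enclosed: Q_enc = σ·4πR² = (-2.15×10^-5)·4π·(0.0883)² = -2.107e-6 C.
Since E is radial and uniform over the Gaussian sphere, Φ = E·4πr² = Q_enc/ε₀.
E = |Q_enc|/(4πε₀r²) = (2.107e-6)/(4π·8.85×10^-12·(0.322)²) = 1.83×10^5 N/C.

E = 1.83×10^5 N/C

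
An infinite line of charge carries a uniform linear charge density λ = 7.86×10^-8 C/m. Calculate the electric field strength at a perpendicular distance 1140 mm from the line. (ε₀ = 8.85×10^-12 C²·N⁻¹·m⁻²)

E ≈ 1.24×10^3 N/C

Take a coaxial cylindrical Gaussian surface of radius r = 1140 mm and length L.
Q_enc = λL, so λ_enc = 7.86e-8 C/m.
Applying ∮E·dA = Q_enc/ε₀ with the end caps contributing no flux:
E = |λ_enc|/(2πε₀r) = (7.86×10^-8)/(2π·8.85×10^-12·1.14) = 1.24×10^3 N/C.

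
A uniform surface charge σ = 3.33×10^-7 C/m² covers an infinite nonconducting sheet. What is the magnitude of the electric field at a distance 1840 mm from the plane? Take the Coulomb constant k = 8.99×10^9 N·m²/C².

1.88e4 V/m

Choose a cylindrical pillbox piercing the sheet, end faces (area A) parallel to it.
Flux Φ = 2EA and Q_enc = σA, so 2EA = σA/ε₀ ⇒ E = |σ|/(2ε₀), independent of distance.
E = 2πk|σ| = 2π(8.99×10^9)(3.33×10^-7) = 1.88×10^4 N/C.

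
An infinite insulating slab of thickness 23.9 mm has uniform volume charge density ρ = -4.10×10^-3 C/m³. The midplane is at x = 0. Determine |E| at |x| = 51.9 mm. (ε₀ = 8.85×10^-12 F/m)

The point |x| = 51.9 mm lies outside the slab (half-thickness 0.01195 m). A symmetric pillbox spanning the full slab encloses Q_enc = ρ·d·A.
Flux = 2EA ⇒ E = |ρ|d/(2ε₀), independent of distance outside.
E = (4.10×10^-3)(0.0239)/(2·8.85×10^-12) = 5.54×10^6 N/C.

|E| ≈ 5.54×10^6 N/C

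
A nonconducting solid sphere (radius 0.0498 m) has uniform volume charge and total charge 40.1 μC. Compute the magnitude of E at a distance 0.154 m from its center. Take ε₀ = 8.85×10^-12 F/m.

E = 1.52×10^7 N/C

Use a concentric Gaussian sphere at r = 0.154 m (r > R, so the entire charge is enclosed).
Q_enc = 40.1 μC = 4.01×10^-5 C.
Applying ∮E·dA = Q_enc/ε₀ with Φ = E(4πr²):
E = |Q_enc|/(4πε₀r²) = (4.01×10^-5)/(4π·8.85×10^-12·(0.154)²) = 1.52×10^7 N/C.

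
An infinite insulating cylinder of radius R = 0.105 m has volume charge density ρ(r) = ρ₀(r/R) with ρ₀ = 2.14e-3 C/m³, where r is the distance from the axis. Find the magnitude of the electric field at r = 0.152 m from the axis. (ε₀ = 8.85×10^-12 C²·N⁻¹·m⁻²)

Coaxial Gaussian cylinder, radius r = 0.152 m, length L (r > R, full charge per length enclosed).
λ_enc = 2π ∫₀^R ρ₀(r'/R)^1 r' dr' = 2πρ₀R²/3 = 4.941×10^-5 C/m.
Applying ∮E·dA = Q_enc/ε₀ with the end caps contributing no flux:
E = |λ_enc|/(2πε₀r) = (4.941×10^-5)/(2π·8.85×10^-12·0.152) = 5.85e6 N/C.

E = 5.85×10^6 V/m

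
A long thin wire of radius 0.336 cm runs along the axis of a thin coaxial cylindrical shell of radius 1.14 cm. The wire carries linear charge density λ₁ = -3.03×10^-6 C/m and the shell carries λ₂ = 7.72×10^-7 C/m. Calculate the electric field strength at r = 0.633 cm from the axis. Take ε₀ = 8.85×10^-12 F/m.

E = 8.61e6 N/C

Coaxial Gaussian cylinder, radius r = 0.633 cm, length L (between the conductors, 0.336 cm < r < 1.14 cm).
Only the inner wire is enclosed; the outer shell contributes nothing inside itself. λ_enc = λ₁ = -3.03e-6 C/m.
Gauss's law: E·2πrL = λ_enc L/ε₀.
E = |λ_enc|/(2πε₀r) = (3.03e-6)/(2π·8.85×10^-12·0.00633) = 8.61×10^6 N/C.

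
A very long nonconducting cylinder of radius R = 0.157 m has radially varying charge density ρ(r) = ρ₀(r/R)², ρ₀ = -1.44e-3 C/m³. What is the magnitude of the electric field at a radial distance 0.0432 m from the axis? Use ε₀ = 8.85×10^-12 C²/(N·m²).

Take a coaxial cylindrical Gaussian surface of radius r = 0.0432 m and length L (r < R).
λ_enc = ∫₀^r ρ(r')·2πr' dr' = (2πρ₀/R²)·r^4/4 = -3.196×10^-7 C/m.
By Gauss's law (flux through the curved wall only), E·2πrL = λ_enc L/ε₀.
E = |λ_enc|/(2πε₀r) = (3.196×10^-7)/(2π·8.85×10^-12·0.0432) = 1.33×10^5 N/C.

|E| = 1.33×10^5 V/m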